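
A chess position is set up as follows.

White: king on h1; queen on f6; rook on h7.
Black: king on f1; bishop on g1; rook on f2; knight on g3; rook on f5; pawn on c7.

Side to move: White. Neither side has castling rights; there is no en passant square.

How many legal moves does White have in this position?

White to move; king on h1.
In check: yes, from the black knight on g3.
Legal moves: none.
Count: 0.

0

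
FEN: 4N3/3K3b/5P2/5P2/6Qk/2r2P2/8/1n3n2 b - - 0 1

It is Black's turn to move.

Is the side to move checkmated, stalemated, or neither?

checkmate

Black to move; black king on h4.
In check: yes, from the white queen on g4.
King squares — g3: attacked by Qg4; h3: attacked by Qg4; g4: attacked by Pf3; g5: attacked by Qg4; h5: attacked by Qg4.
Legal moves for Black: none.
In check with no legal moves → checkmate.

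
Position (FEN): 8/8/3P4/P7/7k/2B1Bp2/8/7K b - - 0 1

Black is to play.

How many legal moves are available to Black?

Black to move; king on h4.
In check: no.
Legal moves: Kh5, Kg4, Kh3, Kg3, f2.
Count: 5.

5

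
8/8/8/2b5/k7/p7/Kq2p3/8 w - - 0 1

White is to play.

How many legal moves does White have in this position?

0

White to move; king on a2.
In check: yes, from the black queen on b2.
Legal moves: none.
Count: 0.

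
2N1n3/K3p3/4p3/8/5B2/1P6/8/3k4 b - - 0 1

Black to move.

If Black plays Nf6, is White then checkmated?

After Nf6: white king on a7; in check: no.
White is not in check, so this cannot be checkmate.

no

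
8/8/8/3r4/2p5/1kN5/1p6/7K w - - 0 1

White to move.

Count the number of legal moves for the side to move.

White to move; king on h1.
In check: no.
Legal moves: Nxd5, Nb5, Ne4, Na4, Ne2, Na2, Nd1, Nb1, Kh2, Kg2, Kg1.
Count: 11.

11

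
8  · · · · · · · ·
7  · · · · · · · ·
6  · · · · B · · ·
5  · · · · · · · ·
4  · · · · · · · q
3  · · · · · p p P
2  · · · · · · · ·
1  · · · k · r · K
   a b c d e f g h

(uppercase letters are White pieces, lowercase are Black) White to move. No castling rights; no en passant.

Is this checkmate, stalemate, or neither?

White to move; white king on h1.
In check: yes, from the black rook on f1.
King squares — g1: attacked by Rf1; g2: attacked by Pf3; h2: attacked by Pg3.
Legal moves for White: none.
In check with no legal moves → checkmate.

checkmate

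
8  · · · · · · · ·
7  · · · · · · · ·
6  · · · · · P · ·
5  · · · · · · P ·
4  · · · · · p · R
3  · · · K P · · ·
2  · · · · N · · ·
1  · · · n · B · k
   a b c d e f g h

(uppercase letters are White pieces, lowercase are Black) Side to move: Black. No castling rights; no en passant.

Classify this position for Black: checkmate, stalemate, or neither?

checkmate

Black to move; black king on h1.
In check: yes, from the white rook on h4.
King squares — g1: attacked by Ne2; g2: attacked by Bf1; h2: attacked by Rh4.
Legal moves for Black: none.
In check with no legal moves → checkmate.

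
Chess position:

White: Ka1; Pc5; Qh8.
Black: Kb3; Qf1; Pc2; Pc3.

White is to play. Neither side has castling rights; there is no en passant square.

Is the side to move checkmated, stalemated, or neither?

checkmate

White to move; white king on a1.
In check: yes, from the black queen on f1.
King squares — b1: attacked by Qf1; a2: attacked by Kb3; b2: attacked by Kb3.
Legal moves for White: none.
In check with no legal moves → checkmate.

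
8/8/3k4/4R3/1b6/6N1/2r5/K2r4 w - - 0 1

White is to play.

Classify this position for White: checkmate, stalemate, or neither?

checkmate

White to move; white king on a1.
In check: yes, from the black rook on d1.
King squares — b1: attacked by Rd1; a2: attacked by Rc2; b2: attacked by Rc2.
Legal moves for White: none.
In check with no legal moves → checkmate.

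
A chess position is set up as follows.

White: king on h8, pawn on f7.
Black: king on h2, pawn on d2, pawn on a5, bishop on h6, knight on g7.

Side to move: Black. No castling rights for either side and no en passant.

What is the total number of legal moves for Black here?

Black to move; king on h2.
In check: no.
Legal moves: Ne8, Ne6, Nh5, Nf5, Bg5, Bf4, Be3, Kh3, Kg3, Kg2, Kh1, Kg1, a4, d1=Q, d1=R, d1=B, d1=N.
Count: 17.

17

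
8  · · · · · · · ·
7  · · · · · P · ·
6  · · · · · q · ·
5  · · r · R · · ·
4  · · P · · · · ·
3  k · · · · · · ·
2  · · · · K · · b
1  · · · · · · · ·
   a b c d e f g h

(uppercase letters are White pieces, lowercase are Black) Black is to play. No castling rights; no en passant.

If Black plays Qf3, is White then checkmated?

no

After Qf3: white king on e2; in check: yes, from the black queen on f3.
White has 3 legal replies: Kxf3, Kd2, Ke1.
In check but a legal move exists → not checkmate.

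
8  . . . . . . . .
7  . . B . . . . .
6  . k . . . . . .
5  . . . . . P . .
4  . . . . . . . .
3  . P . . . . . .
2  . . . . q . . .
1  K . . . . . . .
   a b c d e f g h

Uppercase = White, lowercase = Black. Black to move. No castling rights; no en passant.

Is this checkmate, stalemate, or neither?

Black to move; black king on b6.
In check: yes, from the white bishop on c7.
Legal moves for Black: Kxc7, Kb7, Ka7, Kc6, Ka6, Kc5, Kb5.
Black is in check but has 7 legal moves → neither.

neither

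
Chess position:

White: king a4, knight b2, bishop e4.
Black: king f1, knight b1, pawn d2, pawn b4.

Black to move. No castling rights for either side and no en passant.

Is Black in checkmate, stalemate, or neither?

Black to move; black king on f1.
In check: no.
Legal moves for Black: Kf2, Ke2, Kg1, Ke1, Nc3+, Na3, b3, d1=Q+, d1=R, d1=B+, d1=N.
Black has 11 legal moves and is not in check → neither.

neither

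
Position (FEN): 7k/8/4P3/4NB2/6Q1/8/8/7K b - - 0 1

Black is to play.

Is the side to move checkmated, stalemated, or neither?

stalemate

Black to move; black king on h8.
In check: no.
King squares — g7: attacked by Qg4; h7: attacked by Bf5; g8: attacked by Qg4.
Legal moves for Black: none.
Not in check and no legal moves → stalemate.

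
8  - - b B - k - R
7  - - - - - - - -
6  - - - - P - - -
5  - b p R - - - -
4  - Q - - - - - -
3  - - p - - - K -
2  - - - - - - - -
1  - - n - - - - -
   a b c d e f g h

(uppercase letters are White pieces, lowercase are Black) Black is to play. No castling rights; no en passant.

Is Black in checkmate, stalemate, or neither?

neither

Black to move; black king on f8.
In check: yes, from the white rook on h8.
Legal moves for Black: Kg7.
Black is in check but has 1 legal move → neither.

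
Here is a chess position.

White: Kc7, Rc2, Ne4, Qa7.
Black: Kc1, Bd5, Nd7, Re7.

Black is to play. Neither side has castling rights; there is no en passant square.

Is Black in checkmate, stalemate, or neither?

neither

Black to move; black king on c1.
In check: yes, from the white rook on c2.
Legal moves for Black: Kxc2, Kd1, Kb1.
Black is in check but has 3 legal moves → neither.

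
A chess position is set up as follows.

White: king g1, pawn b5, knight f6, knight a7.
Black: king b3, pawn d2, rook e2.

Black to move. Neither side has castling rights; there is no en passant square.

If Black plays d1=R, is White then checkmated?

After d1=R: white king on g1; in check: yes, from the black rook on d1.
King squares — f1: attacked by Rd1; h1: attacked by Rd1; f2: attacked by Re2; g2: attacked by Re2; h2: attacked by Re2.
White has no legal moves → checkmate.

yes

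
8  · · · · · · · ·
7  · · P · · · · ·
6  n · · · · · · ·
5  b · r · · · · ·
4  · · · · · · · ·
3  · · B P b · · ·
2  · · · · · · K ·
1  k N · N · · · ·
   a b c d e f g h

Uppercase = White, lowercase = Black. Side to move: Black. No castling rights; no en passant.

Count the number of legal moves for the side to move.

Black to move; king on a1.
In check: yes, from the white bishop on c3.
Legal moves: Ka2, Kxb1, Rxc3, Bxc3.
Count: 4.

4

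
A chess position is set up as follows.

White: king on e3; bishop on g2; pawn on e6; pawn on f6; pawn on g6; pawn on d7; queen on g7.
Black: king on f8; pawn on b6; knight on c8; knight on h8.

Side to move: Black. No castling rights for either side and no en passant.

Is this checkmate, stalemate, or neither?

checkmate

Black to move; black king on f8.
In check: yes, from the white queen on g7.
King squares — e7: attacked by Pf6; f7: attacked by Pe6; g7: attacked by Pf6; e8: attacked by Pd7; g8: attacked by Qg7.
Legal moves for Black: none.
In check with no legal moves → checkmate.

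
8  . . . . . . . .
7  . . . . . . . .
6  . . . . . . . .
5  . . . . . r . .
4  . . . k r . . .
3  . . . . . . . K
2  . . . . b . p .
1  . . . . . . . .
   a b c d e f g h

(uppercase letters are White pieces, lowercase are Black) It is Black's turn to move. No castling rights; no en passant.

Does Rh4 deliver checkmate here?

no

After Rh4: white king on h3; in check: yes, from the black rook on h4.
White has 3 legal replies: Kxh4, Kg3, Kxg2.
In check but a legal move exists → not checkmate.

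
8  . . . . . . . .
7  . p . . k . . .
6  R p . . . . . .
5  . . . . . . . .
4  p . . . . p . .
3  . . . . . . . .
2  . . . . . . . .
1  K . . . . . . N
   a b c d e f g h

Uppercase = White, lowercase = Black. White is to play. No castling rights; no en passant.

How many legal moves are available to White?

White to move; king on a1.
In check: no.
Legal moves: Ra8, Ra7, Rxb6, Ra5, Rxa4, Ng3, Nf2, Kb2, Ka2, Kb1.
Count: 10.

10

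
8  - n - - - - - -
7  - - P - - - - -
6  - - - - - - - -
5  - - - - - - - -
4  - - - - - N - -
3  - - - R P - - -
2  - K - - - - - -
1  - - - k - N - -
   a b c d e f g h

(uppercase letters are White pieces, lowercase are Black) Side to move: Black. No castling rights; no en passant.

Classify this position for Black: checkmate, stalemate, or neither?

Black to move; black king on d1.
In check: yes, from the white rook on d3.
Legal moves for Black: Ke1.
Black is in check but has 1 legal move → neither.

neither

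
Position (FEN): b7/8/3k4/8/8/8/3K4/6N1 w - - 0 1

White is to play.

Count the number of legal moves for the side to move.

11

White to move; king on d2.
In check: no.
Legal moves: Ke3, Kd3, Kc3, Ke2, Kc2, Ke1, Kd1, Kc1, Nh3, Nf3, Ne2.
Count: 11.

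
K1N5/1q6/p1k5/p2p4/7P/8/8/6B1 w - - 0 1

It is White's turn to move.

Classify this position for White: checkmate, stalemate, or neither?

checkmate

White to move; white king on a8.
In check: yes, from the black queen on b7.
King squares — a7: attacked by Qb7; b7: attacked by Kc6; b8: attacked by Qb7.
Legal moves for White: none.
In check with no legal moves → checkmate.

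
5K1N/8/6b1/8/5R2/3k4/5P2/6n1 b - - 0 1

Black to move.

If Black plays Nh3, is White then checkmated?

After Nh3: white king on f8; in check: no.
White is not in check, so this cannot be checkmate.

no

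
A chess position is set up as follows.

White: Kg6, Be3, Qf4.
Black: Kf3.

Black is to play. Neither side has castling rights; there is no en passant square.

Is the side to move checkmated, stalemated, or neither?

neither

Black to move; black king on f3.
In check: yes, from the white queen on f4.
Legal moves for Black: Kg2, Ke2.
Black is in check but has 2 legal moves → neither.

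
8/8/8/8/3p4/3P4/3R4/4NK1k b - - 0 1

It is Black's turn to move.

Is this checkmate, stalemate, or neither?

Black to move; black king on h1.
In check: no.
King squares — g1: attacked by Kf1; g2: attacked by Ne1; h2: attacked by Rd2.
Legal moves for Black: none.
Not in check and no legal moves → stalemate.

stalemate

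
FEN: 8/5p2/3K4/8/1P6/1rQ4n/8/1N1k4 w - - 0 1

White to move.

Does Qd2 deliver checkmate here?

After Qd2: black king on d1; in check: yes, from the white queen on d2.
King squares — c1: attacked by Qd2; e1: attacked by Qd2; c2: attacked by Qd2; d2: attacked by Nb1; e2: attacked by Qd2.
Black has no legal moves → checkmate.

yes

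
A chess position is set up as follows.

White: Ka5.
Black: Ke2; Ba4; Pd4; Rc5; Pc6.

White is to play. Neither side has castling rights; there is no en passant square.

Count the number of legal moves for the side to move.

4

White to move; king on a5.
In check: yes, from the black rook on c5.
Legal moves: Kb6, Ka6, Kb4, Kxa4.
Count: 4.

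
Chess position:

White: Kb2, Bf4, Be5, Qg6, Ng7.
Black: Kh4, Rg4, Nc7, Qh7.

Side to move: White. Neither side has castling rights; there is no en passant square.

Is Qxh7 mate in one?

yes

After Qxh7: black king on h4; in check: yes, from the white queen on h7.
King squares — g3: attacked by Bf4; h3: attacked by Qh7; g4: own rook; g5: attacked by Bf4; h5: attacked by Ng7.
Black has no legal moves → checkmate.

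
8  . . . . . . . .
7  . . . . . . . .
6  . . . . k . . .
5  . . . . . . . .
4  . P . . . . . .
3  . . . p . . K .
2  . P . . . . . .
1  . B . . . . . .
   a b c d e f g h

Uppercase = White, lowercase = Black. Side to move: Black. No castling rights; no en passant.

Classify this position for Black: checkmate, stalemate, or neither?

neither

Black to move; black king on e6.
In check: no.
Legal moves for Black: Kf7, Ke7, Kd7, Kf6, Kd6, Kf5, Ke5, Kd5, d2.
Black has 9 legal moves and is not in check → neither.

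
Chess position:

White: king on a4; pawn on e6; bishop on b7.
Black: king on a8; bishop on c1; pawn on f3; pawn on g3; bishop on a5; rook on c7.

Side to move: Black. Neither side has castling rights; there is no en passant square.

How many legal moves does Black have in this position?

Black to move; king on a8.
In check: yes, from the white bishop on b7.
Legal moves: Kb8, Kxb7, Ka7, Rxb7.
Count: 4.

4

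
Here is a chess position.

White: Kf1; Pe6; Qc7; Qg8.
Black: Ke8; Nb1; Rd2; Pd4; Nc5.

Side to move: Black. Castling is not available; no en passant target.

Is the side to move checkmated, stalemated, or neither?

Black to move; black king on e8.
In check: yes, from the white queen on g8.
King squares — d7: attacked by Pe6; e7: attacked by Qc7; f7: attacked by Pe6; d8: attacked by Qc7; f8: attacked by Qg8.
Legal moves for Black: none.
In check with no legal moves → checkmate.

checkmate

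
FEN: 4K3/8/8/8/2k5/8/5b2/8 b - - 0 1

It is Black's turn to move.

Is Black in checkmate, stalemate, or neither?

Black to move; black king on c4.
In check: no.
Legal moves for Black: Kd5, Kc5, Kb5, Kd4, Kb4, Kd3, Kc3, Kb3, Ba7, Bb6, Bc5, Bh4, Bd4, Bg3, Be3, Bg1, Be1.
Black has 17 legal moves and is not in check → neither.

neither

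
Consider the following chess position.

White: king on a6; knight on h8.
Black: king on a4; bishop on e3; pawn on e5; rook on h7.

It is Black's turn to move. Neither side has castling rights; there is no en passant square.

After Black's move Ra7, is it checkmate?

yes

After Ra7: white king on a6; in check: yes, from the black rook on a7.
King squares — a5: attacked by Ka4; b5: attacked by Ka4; b6: attacked by Be3; a7: attacked by Be3; b7: attacked by Ra7.
White has no legal moves → checkmate.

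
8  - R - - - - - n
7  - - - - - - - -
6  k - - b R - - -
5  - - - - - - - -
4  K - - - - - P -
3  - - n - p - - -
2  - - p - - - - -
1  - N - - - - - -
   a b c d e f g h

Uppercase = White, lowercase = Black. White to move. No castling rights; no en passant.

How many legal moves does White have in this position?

2

White to move; king on a4.
In check: yes, from the black knight on c3.
Legal moves: Kb3, Nxc3.
Count: 2.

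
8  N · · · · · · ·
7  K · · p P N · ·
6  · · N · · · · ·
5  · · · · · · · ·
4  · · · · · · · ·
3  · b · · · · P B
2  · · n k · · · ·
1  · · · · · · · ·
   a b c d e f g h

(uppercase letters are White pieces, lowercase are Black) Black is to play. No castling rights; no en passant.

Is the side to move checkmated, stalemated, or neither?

neither

Black to move; black king on d2.
In check: no.
Legal moves for Black include: Bxf7, Be6, Bd5, Bc4, Ba4, Ba2, Ke3, Kd3, Kc3, Ke2, Ke1, Kd1, Kc1, Nd4, Nb4, Ne3, Na3, Ne1, ... (list truncated; more exist).
Black has legal moves and is not in check → neither.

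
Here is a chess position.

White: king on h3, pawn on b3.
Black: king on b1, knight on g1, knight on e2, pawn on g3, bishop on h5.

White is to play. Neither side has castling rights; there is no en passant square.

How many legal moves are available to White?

2

White to move; king on h3.
In check: yes, from the black knight on g1.
Legal moves: Kh4, Kg2.
Count: 2.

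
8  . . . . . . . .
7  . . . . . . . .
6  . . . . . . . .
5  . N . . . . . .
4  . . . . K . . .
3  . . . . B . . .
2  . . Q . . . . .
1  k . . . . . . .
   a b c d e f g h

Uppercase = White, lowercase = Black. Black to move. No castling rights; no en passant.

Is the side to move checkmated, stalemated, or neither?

stalemate

Black to move; black king on a1.
In check: no.
King squares — b1: attacked by Qc2; a2: attacked by Qc2; b2: attacked by Qc2.
Legal moves for Black: none.
Not in check and no legal moves → stalemate.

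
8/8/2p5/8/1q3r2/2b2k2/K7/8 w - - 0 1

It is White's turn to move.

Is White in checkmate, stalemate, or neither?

White to move; white king on a2.
In check: no.
King squares — a1: attacked by Bc3; b1: attacked by Qb4; b2: attacked by Bc3; a3: attacked by Qb4; b3: attacked by Qb4.
Legal moves for White: none.
Not in check and no legal moves → stalemate.

stalemate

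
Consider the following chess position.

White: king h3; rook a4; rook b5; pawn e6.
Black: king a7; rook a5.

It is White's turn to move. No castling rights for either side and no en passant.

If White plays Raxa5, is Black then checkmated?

After Raxa5: black king on a7; in check: yes, from the white rook on a5.
King squares — a6: attacked by Ra5; b6: attacked by Rb5; b7: attacked by Rb5; a8: attacked by Ra5; b8: attacked by Rb5.
Black has no legal moves → checkmate.

yes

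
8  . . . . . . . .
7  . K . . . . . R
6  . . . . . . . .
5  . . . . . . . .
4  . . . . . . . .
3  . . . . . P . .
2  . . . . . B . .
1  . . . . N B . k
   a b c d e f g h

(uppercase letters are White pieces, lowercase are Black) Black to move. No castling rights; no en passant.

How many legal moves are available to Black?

Black to move; king on h1.
In check: yes, from the white rook on h7.
Legal moves: none.
Count: 0.

0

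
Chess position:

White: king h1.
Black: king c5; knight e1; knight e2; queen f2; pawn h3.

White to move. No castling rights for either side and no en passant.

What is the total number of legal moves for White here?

0

White to move; king on h1.
In check: no.
Legal moves: none.
Count: 0.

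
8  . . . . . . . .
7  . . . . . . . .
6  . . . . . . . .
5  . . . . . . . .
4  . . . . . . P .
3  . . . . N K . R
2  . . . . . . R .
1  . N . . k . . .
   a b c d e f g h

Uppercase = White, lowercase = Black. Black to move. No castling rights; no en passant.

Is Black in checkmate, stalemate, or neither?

stalemate

Black to move; black king on e1.
In check: no.
King squares — d1: attacked by Ne3; f1: attacked by Ne3; d2: attacked by Nb1; e2: attacked by Rg2; f2: attacked by Rg2.
Legal moves for Black: none.
Not in check and no legal moves → stalemate.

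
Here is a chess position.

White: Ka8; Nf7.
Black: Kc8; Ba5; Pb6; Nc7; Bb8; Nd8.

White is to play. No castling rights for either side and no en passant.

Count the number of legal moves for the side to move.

White to move; king on a8.
In check: yes, from the black knight on c7.
Legal moves: none.
Count: 0.

0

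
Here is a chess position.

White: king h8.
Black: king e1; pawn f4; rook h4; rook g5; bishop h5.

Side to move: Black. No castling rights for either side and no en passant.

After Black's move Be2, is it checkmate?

After Be2: white king on h8; in check: yes, from the black rook on h4.
King squares — g7: attacked by Rg5; h7: attacked by Rh4; g8: attacked by Rg5.
White has no legal moves → checkmate.

yes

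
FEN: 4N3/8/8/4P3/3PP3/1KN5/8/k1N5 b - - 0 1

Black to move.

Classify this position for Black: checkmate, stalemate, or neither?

Black to move; black king on a1.
In check: no.
King squares — b1: attacked by Nc3; a2: attacked by Nc1; b2: attacked by Kb3.
Legal moves for Black: none.
Not in check and no legal moves → stalemate.

stalemate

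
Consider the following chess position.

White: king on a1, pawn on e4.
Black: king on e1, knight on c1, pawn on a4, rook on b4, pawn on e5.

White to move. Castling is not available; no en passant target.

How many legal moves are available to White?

0

White to move; king on a1.
In check: no.
Legal moves: none.
Count: 0.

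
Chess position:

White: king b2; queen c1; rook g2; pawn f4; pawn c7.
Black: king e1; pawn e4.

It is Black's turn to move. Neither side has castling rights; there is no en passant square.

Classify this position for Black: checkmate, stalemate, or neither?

Black to move; black king on e1.
In check: yes, from the white queen on c1.
King squares — d1: attacked by Qc1; f1: attacked by Qc1; d2: attacked by Qc1; e2: attacked by Rg2; f2: attacked by Rg2.
Legal moves for Black: none.
In check with no legal moves → checkmate.

checkmate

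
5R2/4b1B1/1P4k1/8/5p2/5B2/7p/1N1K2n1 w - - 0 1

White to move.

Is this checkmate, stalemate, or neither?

White to move; white king on d1.
In check: no.
Legal moves for White include: Rh8, Rg8, Re8, Rd8, Rc8, Rb8, Ra8, Rf7, Rf6+, Rf5, Rxf4, Bh8, Bh6, Bf6, Be5, Bd4, Bc3, Bb2, ... (list truncated; more exist).
White has legal moves and is not in check → neither.

neither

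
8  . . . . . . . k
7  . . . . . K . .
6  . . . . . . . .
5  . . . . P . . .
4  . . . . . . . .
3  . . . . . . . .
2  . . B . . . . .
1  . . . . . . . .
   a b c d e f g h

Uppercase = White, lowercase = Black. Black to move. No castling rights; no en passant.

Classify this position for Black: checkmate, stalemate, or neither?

stalemate

Black to move; black king on h8.
In check: no.
King squares — g7: attacked by Kf7; h7: attacked by Bc2; g8: attacked by Kf7.
Legal moves for Black: none.
Not in check and no legal moves → stalemate.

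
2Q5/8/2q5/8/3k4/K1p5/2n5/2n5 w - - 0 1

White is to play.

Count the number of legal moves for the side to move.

White to move; king on a3.
In check: yes, from the black knight on c2.
Legal moves: none.
Count: 0.

0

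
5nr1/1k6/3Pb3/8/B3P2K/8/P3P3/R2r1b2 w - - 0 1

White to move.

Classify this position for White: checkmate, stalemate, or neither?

neither

White to move; white king on h4.
In check: no.
Legal moves for White: Kh5, Be8, Bd7, Bc6+, Bb5, Bb3, Bc2, Bxd1, Rxd1, Rc1, Rb1+, d7, e5, e3, a3.
White has 15 legal moves and is not in check → neither.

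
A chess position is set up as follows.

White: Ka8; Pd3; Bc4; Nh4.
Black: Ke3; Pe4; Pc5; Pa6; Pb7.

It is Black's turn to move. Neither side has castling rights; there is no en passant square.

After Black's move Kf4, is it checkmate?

After Kf4: white king on a8; in check: no.
White is not in check, so this cannot be checkmate.

no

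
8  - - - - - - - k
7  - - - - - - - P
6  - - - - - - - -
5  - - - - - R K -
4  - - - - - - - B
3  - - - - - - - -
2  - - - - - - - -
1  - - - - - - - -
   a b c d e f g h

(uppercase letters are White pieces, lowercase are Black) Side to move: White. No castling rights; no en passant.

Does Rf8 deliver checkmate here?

After Rf8: black king on h8; in check: yes, from the white rook on f8.
Black has 2 legal replies: Kxh7, Kg7.
In check but a legal move exists → not checkmate.

no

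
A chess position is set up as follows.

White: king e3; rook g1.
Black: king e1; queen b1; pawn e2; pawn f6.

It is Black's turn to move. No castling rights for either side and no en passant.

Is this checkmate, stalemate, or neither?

checkmate

Black to move; black king on e1.
In check: yes, from the white rook on g1.
King squares — d1: attacked by Rg1; f1: attacked by Rg1; d2: attacked by Ke3; e2: own pawn; f2: attacked by Ke3.
Legal moves for Black: none.
In check with no legal moves → checkmate.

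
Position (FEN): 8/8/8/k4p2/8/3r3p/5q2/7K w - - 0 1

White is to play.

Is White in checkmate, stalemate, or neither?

White to move; white king on h1.
In check: no.
King squares — g1: attacked by Qf2; g2: attacked by Qf2; h2: attacked by Qf2.
Legal moves for White: none.
Not in check and no legal moves → stalemate.

stalemate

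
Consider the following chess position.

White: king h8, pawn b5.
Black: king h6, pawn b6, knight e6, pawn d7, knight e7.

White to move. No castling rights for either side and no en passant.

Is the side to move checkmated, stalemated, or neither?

White to move; white king on h8.
In check: no.
King squares — g7: attacked by Ne6; h7: attacked by Kh6; g8: attacked by Ne7.
Legal moves for White: none.
Not in check and no legal moves → stalemate.

stalemate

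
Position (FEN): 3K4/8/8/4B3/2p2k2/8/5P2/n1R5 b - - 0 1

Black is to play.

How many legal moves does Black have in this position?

Black to move; king on f4.
In check: yes, from the white bishop on e5.
Legal moves: Kg5, Kf5, Kxe5, Kg4, Ke4, Kf3.
Count: 6.

6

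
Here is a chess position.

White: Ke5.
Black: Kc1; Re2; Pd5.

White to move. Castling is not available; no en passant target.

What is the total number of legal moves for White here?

White to move; king on e5.
In check: yes, from the black rook on e2.
Legal moves: Kf6, Kd6, Kf5, Kxd5, Kf4, Kd4.
Count: 6.

6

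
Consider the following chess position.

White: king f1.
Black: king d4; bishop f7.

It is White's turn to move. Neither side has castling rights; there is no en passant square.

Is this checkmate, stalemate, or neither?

White to move; white king on f1.
In check: no.
Legal moves for White: Kg2, Kf2, Ke2, Kg1, Ke1.
White has 5 legal moves and is not in check → neither.

neither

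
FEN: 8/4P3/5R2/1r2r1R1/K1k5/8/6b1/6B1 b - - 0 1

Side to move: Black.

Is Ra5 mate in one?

After Ra5: white king on a4; in check: yes, from the black rook on a5.
King squares — a3: attacked by Ra5; b3: attacked by Kc4; b4: attacked by Kc4; a5: attacked by Re5; b5: attacked by Kc4.
White has no legal moves → checkmate.

yes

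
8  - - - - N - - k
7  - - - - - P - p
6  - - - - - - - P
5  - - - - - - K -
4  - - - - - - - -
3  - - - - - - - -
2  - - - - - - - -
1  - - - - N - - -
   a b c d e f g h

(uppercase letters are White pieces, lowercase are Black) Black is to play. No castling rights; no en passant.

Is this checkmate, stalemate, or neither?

Black to move; black king on h8.
In check: no.
King squares — g7: attacked by Ph6; h7: own pawn; g8: attacked by Pf7.
Legal moves for Black: none.
Not in check and no legal moves → stalemate.

stalemate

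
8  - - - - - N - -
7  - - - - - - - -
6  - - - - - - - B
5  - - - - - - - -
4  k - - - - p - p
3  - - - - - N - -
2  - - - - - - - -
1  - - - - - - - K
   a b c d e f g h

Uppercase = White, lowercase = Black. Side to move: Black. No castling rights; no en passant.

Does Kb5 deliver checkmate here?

no

After Kb5: white king on h1; in check: no.
White is not in check, so this cannot be checkmate.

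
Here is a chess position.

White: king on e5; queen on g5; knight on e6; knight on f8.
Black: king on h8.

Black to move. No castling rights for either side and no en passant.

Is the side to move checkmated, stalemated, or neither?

stalemate

Black to move; black king on h8.
In check: no.
King squares — g7: attacked by Qg5; h7: attacked by Nf8; g8: attacked by Qg5.
Legal moves for Black: none.
Not in check and no legal moves → stalemate.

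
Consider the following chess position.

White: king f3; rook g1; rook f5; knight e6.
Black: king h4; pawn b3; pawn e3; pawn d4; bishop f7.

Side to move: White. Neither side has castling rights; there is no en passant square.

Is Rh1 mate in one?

yes

After Rh1: black king on h4; in check: yes, from the white rook on h1.
King squares — g3: attacked by Kf3; h3: attacked by Rh1; g4: attacked by Kf3; g5: attacked by Rf5; h5: attacked by Rh1.
Black has no legal moves → checkmate.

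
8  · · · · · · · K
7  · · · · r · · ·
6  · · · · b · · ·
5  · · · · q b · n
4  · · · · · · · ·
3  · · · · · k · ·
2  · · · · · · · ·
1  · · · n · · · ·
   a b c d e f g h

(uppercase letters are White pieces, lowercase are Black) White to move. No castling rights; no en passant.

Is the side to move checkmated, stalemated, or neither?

White to move; white king on h8.
In check: yes, from the black queen on e5.
King squares — g7: attacked by Qe5; h7: attacked by Bf5; g8: attacked by Be6.
Legal moves for White: none.
In check with no legal moves → checkmate.

checkmate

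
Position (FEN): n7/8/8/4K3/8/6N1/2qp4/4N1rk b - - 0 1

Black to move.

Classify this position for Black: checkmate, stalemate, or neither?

Black to move; black king on h1.
In check: yes, from the white knight on g3.
Legal moves for Black: Kh2, Rxg3.
Black is in check but has 2 legal moves → neither.

neither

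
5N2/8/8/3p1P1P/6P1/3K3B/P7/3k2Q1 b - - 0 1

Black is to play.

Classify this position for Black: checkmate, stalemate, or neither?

Black to move; black king on d1.
In check: yes, from the white queen on g1.
King squares — c1: attacked by Qg1; e1: attacked by Qg1; c2: attacked by Kd3; d2: attacked by Kd3; e2: attacked by Kd3.
Legal moves for Black: none.
In check with no legal moves → checkmate.

checkmate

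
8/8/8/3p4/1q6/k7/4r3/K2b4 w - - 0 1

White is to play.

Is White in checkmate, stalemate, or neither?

White to move; white king on a1.
In check: no.
King squares — b1: attacked by Qb4; a2: attacked by Re2; b2: attacked by Re2.
Legal moves for White: none.
Not in check and no legal moves → stalemate.

stalemate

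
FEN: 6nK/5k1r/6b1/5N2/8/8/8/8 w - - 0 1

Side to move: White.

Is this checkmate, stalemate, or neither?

White to move; white king on h8.
In check: yes, from the black rook on h7.
King squares — g7: attacked by Kf7; h7: attacked by Bg6; g8: attacked by Kf7.
Legal moves for White: none.
In check with no legal moves → checkmate.

checkmate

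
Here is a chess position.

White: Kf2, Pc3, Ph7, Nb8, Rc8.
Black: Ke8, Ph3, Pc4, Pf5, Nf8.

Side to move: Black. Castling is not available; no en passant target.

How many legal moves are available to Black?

2

Black to move; king on e8.
In check: yes, from the white rook on c8.
Legal moves: Kf7, Ke7.
Count: 2.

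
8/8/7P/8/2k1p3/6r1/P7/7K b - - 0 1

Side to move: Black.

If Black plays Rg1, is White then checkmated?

After Rg1: white king on h1; in check: yes, from the black rook on g1.
White has 2 legal replies: Kh2, Kxg1.
In check but a legal move exists → not checkmate.

no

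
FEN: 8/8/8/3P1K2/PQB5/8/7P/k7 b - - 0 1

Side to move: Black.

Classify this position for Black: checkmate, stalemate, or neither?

stalemate

Black to move; black king on a1.
In check: no.
King squares — b1: attacked by Qb4; a2: attacked by Bc4; b2: attacked by Qb4.
Legal moves for Black: none.
Not in check and no legal moves → stalemate.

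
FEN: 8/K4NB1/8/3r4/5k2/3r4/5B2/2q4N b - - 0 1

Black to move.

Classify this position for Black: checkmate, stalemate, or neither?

Black to move; black king on f4.
In check: no.
Legal moves for Black include: Rd8, Rd7+, Rd6, Rh5, Rg5, Rf5, Re5, Rc5, Rb5, Ra5+, R5d4, Kf5, Kg4, Ke4, Kf3, R3d4, Rh3, Rg3, ... (list truncated; more exist).
Black has legal moves and is not in check → neither.

neither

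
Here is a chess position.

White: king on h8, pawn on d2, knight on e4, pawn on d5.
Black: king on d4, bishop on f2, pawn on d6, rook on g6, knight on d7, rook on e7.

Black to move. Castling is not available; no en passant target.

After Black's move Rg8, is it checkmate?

After Rg8: white king on h8; in check: yes, from the black rook on g8.
White has 1 legal reply: Kxg8.
In check but a legal move exists → not checkmate.

no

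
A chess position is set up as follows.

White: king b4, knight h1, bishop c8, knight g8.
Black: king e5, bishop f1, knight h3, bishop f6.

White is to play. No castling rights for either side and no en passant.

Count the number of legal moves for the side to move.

18

White to move; king on b4.
In check: no.
Legal moves: Ne7, Nh6, Nxf6, Bd7, Bb7, Be6, Ba6, Bf5, Bg4, Bxh3, Kc5, Ka5, Ka4, Kc3, Kb3, Ka3, Ng3, Nf2.
Count: 18.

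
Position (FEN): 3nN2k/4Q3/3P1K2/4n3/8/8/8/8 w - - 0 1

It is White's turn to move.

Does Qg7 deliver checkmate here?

After Qg7: black king on h8; in check: yes, from the white queen on g7.
King squares — g7: attacked by Kf6; h7: attacked by Qg7; g8: attacked by Qg7.
Black has no legal moves → checkmate.

yes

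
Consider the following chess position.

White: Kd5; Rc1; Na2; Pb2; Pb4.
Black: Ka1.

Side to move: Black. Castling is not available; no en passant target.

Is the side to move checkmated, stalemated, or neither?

Black to move; black king on a1.
In check: yes, from the white rook on c1.
King squares — b1: attacked by Rc1; a2: available; b2: available.
Legal moves for Black: Kxb2, Kxa2.
Black is in check but has 2 legal moves → neither.

neither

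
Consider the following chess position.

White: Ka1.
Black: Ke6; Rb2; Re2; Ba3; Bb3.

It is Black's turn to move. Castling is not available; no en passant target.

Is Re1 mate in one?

yes

After Re1: white king on a1; in check: yes, from the black rook on e1.
King squares — b1: attacked by Re1; a2: attacked by Rb2; b2: attacked by Ba3.
White has no legal moves → checkmate.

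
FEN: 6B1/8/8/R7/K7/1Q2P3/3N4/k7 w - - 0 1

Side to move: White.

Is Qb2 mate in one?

After Qb2: black king on a1; in check: yes, from the white queen on b2.
Black has 1 legal reply: Kxb2.
In check but a legal move exists → not checkmate.

no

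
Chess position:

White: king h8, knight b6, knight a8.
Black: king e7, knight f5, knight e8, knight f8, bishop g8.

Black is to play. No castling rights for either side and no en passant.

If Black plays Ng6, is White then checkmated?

no

After Ng6: white king on h8; in check: yes, from the black knight on g6.
White has 1 legal reply: Kxg8.
In check but a legal move exists → not checkmate.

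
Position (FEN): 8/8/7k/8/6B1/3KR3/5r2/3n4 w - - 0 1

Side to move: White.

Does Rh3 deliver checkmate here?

no

After Rh3: black king on h6; in check: yes, from the white rook on h3.
Black has 3 legal replies: Kg7, Kg6, Kg5.
In check but a legal move exists → not checkmate.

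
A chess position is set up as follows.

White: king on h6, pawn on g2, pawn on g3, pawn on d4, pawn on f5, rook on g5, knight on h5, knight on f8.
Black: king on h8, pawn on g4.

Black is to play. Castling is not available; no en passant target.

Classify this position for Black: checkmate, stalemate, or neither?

Black to move; black king on h8.
In check: no.
King squares — g7: attacked by Rg5; h7: attacked by Kh6; g8: attacked by Rg5.
Legal moves for Black: none.
Not in check and no legal moves → stalemate.

stalemate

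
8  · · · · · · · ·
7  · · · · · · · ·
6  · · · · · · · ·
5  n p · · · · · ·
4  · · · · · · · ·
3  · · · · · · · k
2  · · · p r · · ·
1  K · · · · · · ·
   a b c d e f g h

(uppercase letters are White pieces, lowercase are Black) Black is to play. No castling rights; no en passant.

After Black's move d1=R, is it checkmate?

After d1=R: white king on a1; in check: yes, from the black rook on d1.
King squares — b1: attacked by Rd1; a2: attacked by Re2; b2: attacked by Re2.
White has no legal moves → checkmate.

yes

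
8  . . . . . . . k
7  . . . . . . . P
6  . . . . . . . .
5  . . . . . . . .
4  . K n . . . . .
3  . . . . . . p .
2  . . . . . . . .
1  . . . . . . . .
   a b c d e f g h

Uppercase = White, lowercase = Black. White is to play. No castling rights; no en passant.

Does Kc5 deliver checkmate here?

no

After Kc5: black king on h8; in check: no.
Black is not in check, so this cannot be checkmate.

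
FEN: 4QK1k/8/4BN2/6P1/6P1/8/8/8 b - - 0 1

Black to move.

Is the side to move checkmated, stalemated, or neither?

stalemate

Black to move; black king on h8.
In check: no.
King squares — g7: attacked by Kf8; h7: attacked by Nf6; g8: attacked by Be6.
Legal moves for Black: none.
Not in check and no legal moves → stalemate.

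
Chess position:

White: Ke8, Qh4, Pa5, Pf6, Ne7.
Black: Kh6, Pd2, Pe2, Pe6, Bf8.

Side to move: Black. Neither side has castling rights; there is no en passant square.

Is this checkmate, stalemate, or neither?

checkmate

Black to move; black king on h6.
In check: yes, from the white queen on h4.
King squares — g5: attacked by Qh4; h5: attacked by Qh4; g6: attacked by Ne7; g7: attacked by Pf6; h7: attacked by Qh4.
Legal moves for Black: none.
In check with no legal moves → checkmate.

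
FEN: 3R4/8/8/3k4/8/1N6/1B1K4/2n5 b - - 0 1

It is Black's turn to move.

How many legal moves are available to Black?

4

Black to move; king on d5.
In check: yes, from the white rook on d8.
Legal moves: Ke6, Kc6, Ke4, Kc4.
Count: 4.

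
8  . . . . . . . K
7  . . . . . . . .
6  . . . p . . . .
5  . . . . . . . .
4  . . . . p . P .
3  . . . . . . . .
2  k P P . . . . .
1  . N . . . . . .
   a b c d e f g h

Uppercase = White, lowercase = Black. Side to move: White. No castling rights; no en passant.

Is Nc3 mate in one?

After Nc3: black king on a2; in check: yes, from the white knight on c3.
Black has 2 legal replies: Kxb2, Ka1.
In check but a legal move exists → not checkmate.

no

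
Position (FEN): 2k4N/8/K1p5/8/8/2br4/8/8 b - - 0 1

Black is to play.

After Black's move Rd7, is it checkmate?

After Rd7: white king on a6; in check: no.
White is not in check, so this cannot be checkmate.

no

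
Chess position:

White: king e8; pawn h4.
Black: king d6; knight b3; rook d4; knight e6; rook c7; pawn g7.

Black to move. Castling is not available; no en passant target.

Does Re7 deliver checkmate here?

After Re7: white king on e8; in check: yes, from the black rook on e7.
King squares — d7: attacked by Kd6; e7: attacked by Kd6; f7: attacked by Re7; d8: attacked by Ne6; f8: attacked by Ne6.
White has no legal moves → checkmate.

yes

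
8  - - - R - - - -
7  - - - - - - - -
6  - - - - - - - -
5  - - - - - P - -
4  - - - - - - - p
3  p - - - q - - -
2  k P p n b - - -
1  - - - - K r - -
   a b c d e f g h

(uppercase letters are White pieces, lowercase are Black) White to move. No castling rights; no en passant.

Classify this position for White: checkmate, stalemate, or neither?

checkmate

White to move; white king on e1.
In check: yes, from the black rook on f1.
King squares — d1: attacked by Rf1; f1: attacked by Nd2; d2: attacked by Qe3; e2: attacked by Qe3; f2: attacked by Rf1.
Legal moves for White: none.
In check with no legal moves → checkmate.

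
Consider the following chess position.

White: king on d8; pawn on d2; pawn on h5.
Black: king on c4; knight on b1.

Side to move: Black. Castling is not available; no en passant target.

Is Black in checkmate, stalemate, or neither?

neither

Black to move; black king on c4.
In check: no.
Legal moves for Black: Kd5, Kc5, Kb5, Kd4, Kb4, Kd3, Kb3, Nc3, Na3, Nxd2.
Black has 10 legal moves and is not in check → neither.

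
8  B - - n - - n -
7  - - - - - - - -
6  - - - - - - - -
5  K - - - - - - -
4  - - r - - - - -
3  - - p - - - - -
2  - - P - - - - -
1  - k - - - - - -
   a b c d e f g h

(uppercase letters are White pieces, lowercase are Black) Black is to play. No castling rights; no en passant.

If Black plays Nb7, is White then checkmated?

no

After Nb7: white king on a5; in check: yes, from the black knight on b7.
White has 4 legal replies: Kb6, Ka6, Kb5, Bxb7.
In check but a legal move exists → not checkmate.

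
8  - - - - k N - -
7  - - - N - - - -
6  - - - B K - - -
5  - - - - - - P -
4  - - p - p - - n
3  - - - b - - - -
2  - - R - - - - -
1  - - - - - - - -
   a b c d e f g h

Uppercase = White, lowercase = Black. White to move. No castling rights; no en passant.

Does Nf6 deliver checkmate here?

After Nf6: black king on e8; in check: yes, from the white knight on f6.
Black has 1 legal reply: Kd8.
In check but a legal move exists → not checkmate.

no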